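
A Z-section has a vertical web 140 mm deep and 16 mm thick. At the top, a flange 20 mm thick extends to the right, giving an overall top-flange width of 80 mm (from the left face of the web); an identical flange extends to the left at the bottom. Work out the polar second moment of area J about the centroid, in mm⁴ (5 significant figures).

J ≈ 1.7978 × 10⁷ mm⁴

Break the section into simple shapes (no overlaps), measuring from the bottom-left corner of the bounding box.
Web: 16 × 140, A = 2 240 mm², y = 70 mm, Ī = 3 658 667 mm⁴.
Top flange (beyond web): 64 × 20, A = 1 280 mm², y = 130 mm, Ī = 42666.67 mm⁴.
Bottom flange (beyond web): 64 × 20, A = 1 280 mm², y = 10 mm, Ī = 42666.67 mm⁴.
Centroid: ȳ = ΣA·y / ΣA = 70 mm.
Transfer each piece to the centroidal x-axis using Ī + A·d² with d = y − 70:
  web: d = 0 mm → contributes +3 658 667 mm⁴
  top flange (beyond web): d = 60 mm → contributes +4 650 667 mm⁴
  bottom flange (beyond web): d = -60 mm → contributes +4 650 667 mm⁴
Total I = 12 960 000 mm⁴.
For the y-axis: x̄ = 72 mm.
Repeating about the centroidal y-axis gives I_y = 5 017 600 mm⁴.
Polar second moment: J = I_x + I_y = 17 977 600 mm⁴.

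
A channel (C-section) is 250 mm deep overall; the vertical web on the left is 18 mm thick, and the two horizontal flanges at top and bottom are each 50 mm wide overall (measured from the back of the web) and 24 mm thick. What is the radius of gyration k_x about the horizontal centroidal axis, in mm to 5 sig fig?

k_x ≈ 84.525 mm

Decompose the section into non-overlapping parts with the origin at the bottom-left of its bounding rectangle.
Web: 18 × 250, A = 4 500 mm², y = 125 mm, Ī = 23 437 500 mm⁴.
Top flange (beyond web): 32 × 24, A = 768 mm², y = 238 mm, Ī = 36 864 mm⁴.
Bottom flange (beyond web): 32 × 24, A = 768 mm², y = 12 mm, Ī = 36 864 mm⁴.
By symmetry the centroid is at mid-height, ȳ = 125 mm.
Transfer each piece to the horizontal centroidal axis using Ī + A·d² with d = y − 125:
  web: d = 0 mm → contributes +23 437 500 mm⁴
  top flange (beyond web): d = 113 mm → contributes +9 843 456 mm⁴
  bottom flange (beyond web): d = -113 mm → contributes +9 843 456 mm⁴
Total I = 43 124 412 mm⁴.
Radius of gyration: k = √(I/A) = √(43 124 412 / 6 036) = 84.52535 mm.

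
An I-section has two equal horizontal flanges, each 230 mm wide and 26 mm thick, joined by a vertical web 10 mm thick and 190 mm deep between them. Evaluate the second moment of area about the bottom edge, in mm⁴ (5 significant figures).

I_base ≈ 3.4882 × 10⁸ mm⁴

Split into non-overlapping primitives; take the origin at the lower-left of the bounding box.
Bottom flange: 230 × 26, A = 5 980 mm², y = 13 mm, Ī = 336873.3 mm⁴.
Web: 10 × 190, A = 1 900 mm², y = 121 mm, Ī = 5 715 833 mm⁴.
Top flange: 230 × 26, A = 5 980 mm², y = 229 mm, Ī = 336873.3 mm⁴.
Transfer each piece to a horizontal axis along the bottom face using Ī + A·d² with d = y − 0:
  bottom flange: d = 13 mm → contributes +1 347 493 mm⁴
  web: d = 121 mm → contributes +33 533 733 mm⁴
  top flange: d = 229 mm → contributes +313 934 053 mm⁴
Total I = 348 815 280 mm⁴.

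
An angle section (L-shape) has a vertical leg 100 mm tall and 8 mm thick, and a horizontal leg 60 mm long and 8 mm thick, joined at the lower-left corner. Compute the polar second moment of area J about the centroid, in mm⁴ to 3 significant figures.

Break the section into simple shapes (no overlaps), measuring from the bottom-left corner of the bounding box.
Vertical leg: 8 × 100, A = 800 mm², y = 50 mm, Ī = 666 667 mm⁴.
Horizontal leg (remainder): 52 × 8, A = 416 mm², y = 4 mm, Ī = 2218.7 mm⁴.
Centroid: ȳ = ΣA·y / ΣA = 34.263 mm.
Transfer each piece to the centroidal x-axis using Ī + A·d² with d = y − 34.263:
  vertical leg: d = 15.737 mm → contributes +864 785 mm⁴
  horizontal leg (remainder): d = -30.263 mm → contributes +383 216 mm⁴
Total I = 1 248 001 mm⁴.
For the y-axis: x̄ = 14.263 mm.
Repeating about the centroidal y-axis gives I_y = 344 321 mm⁴.
Polar second moment: J = I_x + I_y = 1 592 322 mm⁴.

J ≈ 1.59 × 10⁶ mm⁴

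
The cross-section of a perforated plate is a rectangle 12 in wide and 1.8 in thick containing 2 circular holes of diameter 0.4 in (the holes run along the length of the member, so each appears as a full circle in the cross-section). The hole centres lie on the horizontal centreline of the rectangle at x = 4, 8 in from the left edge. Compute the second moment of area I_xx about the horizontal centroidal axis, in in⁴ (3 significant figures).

Treat the section as a set of non-overlapping primitives; coordinates are from the bounding-box lower-left.
Plate: 12 × 1.8, A = 21.6 in², y = 0.9 in, Ī = 5.832 in⁴.
Hole 1 (subtracted): ⌀0.4, A = 0.12566 in², y = 0.9 in, Ī = 0.0012566 in⁴.
Hole 2 (subtracted): ⌀0.4, A = 0.12566 in², y = 0.9 in, Ī = 0.0012566 in⁴.
By symmetry the centroid is at mid-height, ȳ = 0.9 in.
All pieces are centred on the horizontal centroidal axis, so I = ΣĪ (holes subtracted) = 5.8295 in⁴.

I_xx ≈ 5.83 in⁴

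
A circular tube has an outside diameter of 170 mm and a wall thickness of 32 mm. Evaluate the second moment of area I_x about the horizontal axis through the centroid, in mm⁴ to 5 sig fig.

I_x ≈ 3.4801 × 10⁷ mm⁴

Decompose the section into non-overlapping parts with the origin at the bottom-left of its bounding rectangle.
Outer circle: ⌀170, A = 22698.01 mm², y = 85 mm, Ī = 40 998 275 mm⁴.
Bore (subtracted): ⌀106, A = 8824.734 mm², y = 85 mm, Ī = 6 197 169 mm⁴.
By symmetry the centroid is at mid-height, ȳ = 85 mm.
All pieces are centred on the horizontal axis through the centroid, so I = ΣĪ (holes subtracted) = 34 801 106 mm⁴.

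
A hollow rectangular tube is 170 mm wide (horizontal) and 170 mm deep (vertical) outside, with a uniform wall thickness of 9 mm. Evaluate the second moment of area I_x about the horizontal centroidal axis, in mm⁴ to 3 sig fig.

Treat the section as a set of non-overlapping primitives; coordinates are from the bounding-box lower-left.
Outer rectangle: 170 × 170, A = 28 900 mm², y = 85 mm, Ī = 69 600 833 mm⁴.
Inner void (subtracted): 152 × 152, A = 23 104 mm², y = 85 mm, Ī = 44 482 901 mm⁴.
By symmetry the centroid is at mid-height, ȳ = 85 mm.
All pieces are centred on the horizontal centroidal axis, so I = ΣĪ (holes subtracted) = 25 117 932 mm⁴.

I_x ≈ 2.51 × 10⁷ mm⁴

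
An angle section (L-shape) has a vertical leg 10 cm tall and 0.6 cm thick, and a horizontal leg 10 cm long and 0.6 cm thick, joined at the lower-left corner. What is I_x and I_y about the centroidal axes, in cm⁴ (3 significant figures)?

I_x ≈ 114 cm⁴, I_y ≈ 114 cm⁴

Decompose the section into non-overlapping parts with the origin at the bottom-left of its bounding rectangle.
Vertical leg: 0.6 × 10, A = 6 cm², y = 5 cm, Ī = 50 cm⁴.
Horizontal leg (remainder): 9.4 × 0.6, A = 5.64 cm², y = 0.3 cm, Ī = 0.1692 cm⁴.
Centroid: ȳ = ΣA·y / ΣA = 2.7227 cm.
Transfer each piece to the centroidal x-axis using Ī + A·d² with d = y − 2.7227:
  vertical leg: d = 2.2773 cm → contributes +81.117 cm⁴
  horizontal leg (remainder): d = -2.4227 cm → contributes +33.273 cm⁴
Total I = 114.39 cm⁴.
For the y-axis: x̄ = 2.7227 cm.
Repeating about the centroidal y-axis gives I_y = 114.39 cm⁴.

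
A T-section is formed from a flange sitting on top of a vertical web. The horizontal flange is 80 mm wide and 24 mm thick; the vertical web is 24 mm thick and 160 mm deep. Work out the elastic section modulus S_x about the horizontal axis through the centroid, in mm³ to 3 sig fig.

S_x ≈ 1.73 × 10⁵ mm³

Treat the section as a set of non-overlapping primitives; coordinates are from the bounding-box lower-left.
Flange: 80 × 24, A = 1 920 mm², y = 172 mm, Ī = 92 160 mm⁴.
Web: 24 × 160, A = 3 840 mm², y = 80 mm, Ī = 8 192 000 mm⁴.
Centroid: ȳ = ΣA·y / ΣA = 110.67 mm.
Transfer each piece to the horizontal axis through the centroid using Ī + A·d² with d = y − 110.67:
  flange: d = 61.333 mm → contributes +7 314 773 mm⁴
  web: d = -30.667 mm → contributes +11 803 307 mm⁴
Total I = 19 118 080 mm⁴.
Extreme fibre distance c = 110.67 mm; S = I/c = 172 754 mm³.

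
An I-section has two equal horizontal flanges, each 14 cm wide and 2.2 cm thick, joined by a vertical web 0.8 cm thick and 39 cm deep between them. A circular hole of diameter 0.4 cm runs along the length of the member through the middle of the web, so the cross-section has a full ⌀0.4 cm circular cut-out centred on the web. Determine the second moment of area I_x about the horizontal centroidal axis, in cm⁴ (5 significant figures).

I_x ≈ 3.0120 × 10⁴ cm⁴

Decompose the section into non-overlapping parts with the origin at the bottom-left of its bounding rectangle.
Bottom flange: 14 × 2.2, A = 30.8 cm², y = 1.1 cm, Ī = 12.42267 cm⁴.
Web: 0.8 × 39, A = 31.2 cm², y = 21.7 cm, Ī = 3954.6 cm⁴.
Top flange: 14 × 2.2, A = 30.8 cm², y = 42.3 cm, Ī = 12.42267 cm⁴.
Hole (subtracted): ⌀0.4, A = 0.1256637 cm², y = 21.7 cm, Ī = 0.001256637 cm⁴.
By symmetry the centroid is at mid-height, ȳ = 21.7 cm.
Transfer each piece to the horizontal centroidal axis using Ī + A·d² with d = y − 21.7:
  bottom flange: d = -20.6 cm → contributes +13082.71 cm⁴
  web: d = 0 cm → contributes +3954.6 cm⁴
  top flange: d = 20.6 cm → contributes +13082.71 cm⁴
  hole: d = 0 cm → contributes −0.001256637 cm⁴
Total I = 30120.02 cm⁴.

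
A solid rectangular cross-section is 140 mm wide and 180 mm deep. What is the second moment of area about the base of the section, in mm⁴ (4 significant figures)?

I_base ≈ 2.722 × 10⁸ mm⁴

The section: 140 × 180, A = 25 200 mm², y = 90 mm, Ī = 68 040 000 mm⁴.
Transfer it to the bottom edge using Ī + A·d² with d = y − 0:
  the section: d = 90 mm → contributes +272 160 000 mm⁴
Total I = 272 160 000 mm⁴.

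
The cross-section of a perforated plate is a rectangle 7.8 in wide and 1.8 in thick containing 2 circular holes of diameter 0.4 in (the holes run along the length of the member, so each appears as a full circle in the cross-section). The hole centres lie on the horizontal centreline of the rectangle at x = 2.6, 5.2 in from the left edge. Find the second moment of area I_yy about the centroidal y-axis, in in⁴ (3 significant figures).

Split into non-overlapping primitives; take the origin at the lower-left of the bounding box.
Plate: 7.8 × 1.8, A = 14.04 in², x = 3.9 in, Ī = 71.183 in⁴.
Hole 1 (subtracted): ⌀0.4, A = 0.12566 in², x = 2.6 in, Ī = 0.0012566 in⁴.
Hole 2 (subtracted): ⌀0.4, A = 0.12566 in², x = 5.2 in, Ī = 0.0012566 in⁴.
By symmetry the centroid is at mid-width, x̄ = 3.9 in.
Transfer each piece to the centroidal y-axis using Ī + A·d² with d = x − 3.9:
  plate: d = 0 in → contributes +71.183 in⁴
  hole 1: d = -1.3 in → contributes −0.21363 in⁴
  hole 2: d = 1.3 in → contributes −0.21363 in⁴
Total I = 70.756 in⁴.

I_yy ≈ 70.8 in⁴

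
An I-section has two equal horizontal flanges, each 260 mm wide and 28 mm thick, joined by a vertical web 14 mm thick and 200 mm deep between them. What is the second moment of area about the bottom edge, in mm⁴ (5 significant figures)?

Decompose the section into non-overlapping parts with the origin at the bottom-left of its bounding rectangle.
Bottom flange: 260 × 28, A = 7 280 mm², y = 14 mm, Ī = 475626.7 mm⁴.
Web: 14 × 200, A = 2 800 mm², y = 128 mm, Ī = 9 333 333 mm⁴.
Top flange: 260 × 28, A = 7 280 mm², y = 242 mm, Ī = 475626.7 mm⁴.
Transfer each piece to a horizontal axis along the bottom face using Ī + A·d² with d = y − 0:
  bottom flange: d = 14 mm → contributes +1 902 507 mm⁴
  web: d = 128 mm → contributes +55 208 533 mm⁴
  top flange: d = 242 mm → contributes +426 821 547 mm⁴
Total I = 483 932 587 mm⁴.

I_base ≈ 4.8393 × 10⁸ mm⁴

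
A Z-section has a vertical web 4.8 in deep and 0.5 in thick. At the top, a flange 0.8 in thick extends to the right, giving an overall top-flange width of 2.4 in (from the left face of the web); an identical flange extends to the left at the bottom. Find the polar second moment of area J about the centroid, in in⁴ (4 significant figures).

J ≈ 22.27 in⁴

Split into non-overlapping primitives; take the origin at the lower-left of the bounding box.
Web: 0.5 × 4.8, A = 2.4 in², y = 2.4 in, Ī = 4.608 in⁴.
Top flange (beyond web): 1.9 × 0.8, A = 1.52 in², y = 4.4 in, Ī = 0.0810667 in⁴.
Bottom flange (beyond web): 1.9 × 0.8, A = 1.52 in², y = 0.4 in, Ī = 0.0810667 in⁴.
Centroid: ȳ = ΣA·y / ΣA = 2.4 in.
Transfer each piece to the centroidal x-axis using Ī + A·d² with d = y − 2.4:
  web: d = 0 in → contributes +4.608 in⁴
  top flange (beyond web): d = 2 in → contributes +6.16107 in⁴
  bottom flange (beyond web): d = -2 in → contributes +6.16107 in⁴
Total I = 16.9301 in⁴.
For the y-axis: x̄ = 2.15 in.
Repeating about the centroidal y-axis gives I_y = 5.34213 in⁴.
Polar second moment: J = I_x + I_y = 22.2723 in⁴.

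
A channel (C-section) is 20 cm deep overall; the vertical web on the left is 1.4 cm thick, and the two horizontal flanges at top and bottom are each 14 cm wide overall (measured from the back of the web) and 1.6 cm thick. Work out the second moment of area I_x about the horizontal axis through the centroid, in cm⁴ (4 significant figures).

I_x ≈ 4355 cm⁴

Treat the section as a set of non-overlapping primitives; coordinates are from the bounding-box lower-left.
Web: 1.4 × 20, A = 28 cm², y = 10 cm, Ī = 933.333 cm⁴.
Top flange (beyond web): 12.6 × 1.6, A = 20.16 cm², y = 19.2 cm, Ī = 4.3008 cm⁴.
Bottom flange (beyond web): 12.6 × 1.6, A = 20.16 cm², y = 0.8 cm, Ī = 4.3008 cm⁴.
By symmetry the centroid is at mid-height, ȳ = 10 cm.
Transfer each piece to the horizontal axis through the centroid using Ī + A·d² with d = y − 10:
  web: d = 0 cm → contributes +933.333 cm⁴
  top flange (beyond web): d = 9.2 cm → contributes +1710.64 cm⁴
  bottom flange (beyond web): d = -9.2 cm → contributes +1710.64 cm⁴
Total I = 4354.62 cm⁴.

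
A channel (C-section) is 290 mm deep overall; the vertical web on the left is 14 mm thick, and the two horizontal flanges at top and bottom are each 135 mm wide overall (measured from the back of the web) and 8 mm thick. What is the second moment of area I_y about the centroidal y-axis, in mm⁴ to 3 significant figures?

I_y ≈ 8.40 × 10⁶ mm⁴

Split into non-overlapping primitives; take the origin at the lower-left of the bounding box.
Web: 14 × 290, A = 4 060 mm², x = 7 mm, Ī = 66 313 mm⁴.
Top flange (beyond web): 121 × 8, A = 968 mm², x = 74.5 mm, Ī = 1 181 041 mm⁴.
Bottom flange (beyond web): 121 × 8, A = 968 mm², x = 74.5 mm, Ī = 1 181 041 mm⁴.
Centroid: x̄ = ΣA·x / ΣA = 28.795 mm.
Transfer each piece to the centroidal y-axis using Ī + A·d² with d = x − 28.795:
  web: d = -21.795 mm → contributes +1 994 820 mm⁴
  top flange (beyond web): d = 45.705 mm → contributes +3 203 183 mm⁴
  bottom flange (beyond web): d = 45.705 mm → contributes +3 203 183 mm⁴
Total I = 8 401 186 mm⁴.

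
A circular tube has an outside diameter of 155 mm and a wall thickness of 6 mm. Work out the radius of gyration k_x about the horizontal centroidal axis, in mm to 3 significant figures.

Treat the section as a set of non-overlapping primitives; coordinates are from the bounding-box lower-left.
Outer circle: ⌀155, A = 18 869 mm², y = 77.5 mm, Ī = 28 333 269 mm⁴.
Bore (subtracted): ⌀143, A = 16 061 mm², y = 77.5 mm, Ī = 20 526 460 mm⁴.
By symmetry the centroid is at mid-height, ȳ = 77.5 mm.
All pieces are centred on the horizontal centroidal axis, so I = ΣĪ (holes subtracted) = 7 806 810 mm⁴.
Radius of gyration: k = √(I/A) = √(7 806 810 / 2808.6) = 52.722 mm.

k_x ≈ 52.7 mm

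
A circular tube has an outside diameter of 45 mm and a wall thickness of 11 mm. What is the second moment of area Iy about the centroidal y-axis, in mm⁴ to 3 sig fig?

Iy ≈ 1.88 × 10⁵ mm⁴

Split into non-overlapping primitives; take the origin at the lower-left of the bounding box.
Outer circle: ⌀45, A = 1590.4 mm², x = 22.5 mm, Ī = 201 289 mm⁴.
Bore (subtracted): ⌀23, A = 415.48 mm², x = 22.5 mm, Ī = 13 737 mm⁴.
By symmetry the centroid is at mid-width, x̄ = 22.5 mm.
All pieces are centred on the centroidal y-axis, so I = ΣĪ (holes subtracted) = 187 552 mm⁴.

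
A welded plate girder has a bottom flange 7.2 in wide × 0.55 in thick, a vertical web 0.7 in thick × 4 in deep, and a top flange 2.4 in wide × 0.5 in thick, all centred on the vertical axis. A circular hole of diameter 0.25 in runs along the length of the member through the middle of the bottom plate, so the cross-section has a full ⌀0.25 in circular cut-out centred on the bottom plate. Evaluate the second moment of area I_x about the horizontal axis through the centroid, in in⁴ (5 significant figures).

I_x ≈ 25.319 in⁴

Break the section into simple shapes (no overlaps), measuring from the bottom-left corner of the bounding box.
Bottom plate: 7.2 × 0.55, A = 3.96 in², y = 0.275 in, Ī = 0.099825 in⁴.
Web plate: 0.7 × 4, A = 2.8 in², y = 2.55 in, Ī = 3.733333 in⁴.
Top plate: 2.4 × 0.5, A = 1.2 in², y = 4.8 in, Ī = 0.025 in⁴.
Hole (subtracted): ⌀0.25, A = 0.04908739 in², y = 0.275 in, Ī = 0.0001917476 in⁴.
Centroid: ȳ = ΣA·y / ΣA = 1.76661 in.
Transfer each piece to the horizontal axis through the centroid using Ī + A·d² with d = y − 1.76661:
  bottom plate: d = -1.49161 in → contributes +8.910436 in⁴
  web plate: d = 0.7833895 in → contributes +5.451691 in⁴
  top plate: d = 3.03339 in → contributes +11.06674 in⁴
  hole: d = -1.49161 in → contributes −0.1094064 in⁴
Total I = 25.31946 in⁴.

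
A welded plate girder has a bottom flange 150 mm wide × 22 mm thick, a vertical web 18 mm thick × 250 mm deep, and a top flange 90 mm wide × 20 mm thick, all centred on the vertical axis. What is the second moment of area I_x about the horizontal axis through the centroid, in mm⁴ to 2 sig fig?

Decompose the section into non-overlapping parts with the origin at the bottom-left of its bounding rectangle.
Bottom plate: 150 × 22, A = 3 300 mm², y = 11 mm, Ī = 133 100 mm⁴.
Web plate: 18 × 250, A = 4 500 mm², y = 147 mm, Ī = 23 437 500 mm⁴.
Top plate: 90 × 20, A = 1 800 mm², y = 282 mm, Ī = 60 000 mm⁴.
Centroid: ȳ = ΣA·y / ΣA = 125.6 mm.
Transfer each piece to the horizontal axis through the centroid using Ī + A·d² with d = y − 125.6:
  bottom plate: d = -114.6 mm → contributes +43 444 169 mm⁴
  web plate: d = 21.44 mm → contributes +25 505 549 mm⁴
  top plate: d = 156.4 mm → contributes +44 110 845 mm⁴
Total I = 113 060 563 mm⁴.

I_x ≈ 1.1 × 10⁸ mm⁴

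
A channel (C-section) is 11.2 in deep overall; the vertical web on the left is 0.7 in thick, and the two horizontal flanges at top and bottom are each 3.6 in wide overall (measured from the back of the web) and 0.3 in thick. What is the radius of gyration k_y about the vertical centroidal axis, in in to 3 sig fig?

Decompose the section into non-overlapping parts with the origin at the bottom-left of its bounding rectangle.
Web: 0.7 × 11.2, A = 7.84 in², x = 0.35 in, Ī = 0.32013 in⁴.
Top flange (beyond web): 2.9 × 0.3, A = 0.87 in², x = 2.15 in, Ī = 0.60973 in⁴.
Bottom flange (beyond web): 2.9 × 0.3, A = 0.87 in², x = 2.15 in, Ī = 0.60973 in⁴.
Centroid: x̄ = ΣA·x / ΣA = 0.67693 in.
Transfer each piece to the vertical centroidal axis using Ī + A·d² with d = x − 0.67693:
  web: d = -0.32693 in → contributes +1.1581 in⁴
  top flange (beyond web): d = 1.4731 in → contributes +2.4976 in⁴
  bottom flange (beyond web): d = 1.4731 in → contributes +2.4976 in⁴
Total I = 6.1532 in⁴.
Radius of gyration: k = √(I/A) = √(6.1532 / 9.58) = 0.80144 in.

k_y ≈ 0.801 in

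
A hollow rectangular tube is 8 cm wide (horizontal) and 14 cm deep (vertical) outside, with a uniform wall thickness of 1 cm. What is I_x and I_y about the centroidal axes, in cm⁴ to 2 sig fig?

I_x ≈ 970 cm⁴, I_y ≈ 380 cm⁴

Split into non-overlapping primitives; take the origin at the lower-left of the bounding box.
Outer rectangle: 8 × 14, A = 112 cm², y = 7 cm, Ī = 1 829 cm⁴.
Inner void (subtracted): 6 × 12, A = 72 cm², y = 7 cm, Ī = 864 cm⁴.
By symmetry the centroid is at mid-height, ȳ = 7 cm.
All pieces are centred on the centroidal x-axis, so I = ΣĪ (holes subtracted) = 965.3 cm⁴.
Repeating about the centroidal y-axis gives I_y = 381.3 cm⁴.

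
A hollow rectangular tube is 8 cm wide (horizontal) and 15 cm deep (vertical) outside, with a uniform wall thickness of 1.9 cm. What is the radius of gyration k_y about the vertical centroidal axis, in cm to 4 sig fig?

Break the section into simple shapes (no overlaps), measuring from the bottom-left corner of the bounding box.
Outer rectangle: 8 × 15, A = 120 cm², x = 4 cm, Ī = 640 cm⁴.
Inner void (subtracted): 4.2 × 11.2, A = 47.04 cm², x = 4 cm, Ī = 69.1488 cm⁴.
By symmetry the centroid is at mid-width, x̄ = 4 cm.
All pieces are centred on the vertical centroidal axis, so I = ΣĪ (holes subtracted) = 570.851 cm⁴.
Radius of gyration: k = √(I/A) = √(570.851 / 72.96) = 2.79717 cm.

k_y ≈ 2.797 cm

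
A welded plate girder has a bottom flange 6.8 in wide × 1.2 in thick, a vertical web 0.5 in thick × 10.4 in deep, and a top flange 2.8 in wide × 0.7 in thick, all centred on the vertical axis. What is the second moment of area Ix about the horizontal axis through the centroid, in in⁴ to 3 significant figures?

Ix ≈ 296 in⁴

Treat the section as a set of non-overlapping primitives; coordinates are from the bounding-box lower-left.
Bottom plate: 6.8 × 1.2, A = 8.16 in², y = 0.6 in, Ī = 0.9792 in⁴.
Web plate: 0.5 × 10.4, A = 5.2 in², y = 6.4 in, Ī = 46.869 in⁴.
Top plate: 2.8 × 0.7, A = 1.96 in², y = 11.95 in, Ī = 0.080033 in⁴.
Centroid: ȳ = ΣA·y / ΣA = 4.0208 in.
Transfer each piece to the horizontal axis through the centroid using Ī + A·d² with d = y − 4.0208:
  bottom plate: d = -3.4208 in → contributes +96.464 in⁴
  web plate: d = 2.3792 in → contributes +76.305 in⁴
  top plate: d = 7.9292 in → contributes +123.31 in⁴
Total I = 296.08 in⁴.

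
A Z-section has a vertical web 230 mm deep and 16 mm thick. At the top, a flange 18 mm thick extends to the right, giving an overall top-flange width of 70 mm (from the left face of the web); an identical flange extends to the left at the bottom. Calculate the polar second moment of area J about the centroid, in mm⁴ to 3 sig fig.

J ≈ 4.11 × 10⁷ mm⁴

Break the section into simple shapes (no overlaps), measuring from the bottom-left corner of the bounding box.
Web: 16 × 230, A = 3 680 mm², y = 115 mm, Ī = 16 222 667 mm⁴.
Top flange (beyond web): 54 × 18, A = 972 mm², y = 221 mm, Ī = 26 244 mm⁴.
Bottom flange (beyond web): 54 × 18, A = 972 mm², y = 9 mm, Ī = 26 244 mm⁴.
Centroid: ȳ = ΣA·y / ΣA = 115 mm.
Transfer each piece to the centroidal x-axis using Ī + A·d² with d = y − 115:
  web: d = 0 mm → contributes +16 222 667 mm⁴
  top flange (beyond web): d = 106 mm → contributes +10 947 636 mm⁴
  bottom flange (beyond web): d = -106 mm → contributes +10 947 636 mm⁴
Total I = 38 117 939 mm⁴.
For the y-axis: x̄ = 62 mm.
Repeating about the centroidal y-axis gives I_y = 2 932 299 mm⁴.
Polar second moment: J = I_x + I_y = 41 050 237 mm⁴.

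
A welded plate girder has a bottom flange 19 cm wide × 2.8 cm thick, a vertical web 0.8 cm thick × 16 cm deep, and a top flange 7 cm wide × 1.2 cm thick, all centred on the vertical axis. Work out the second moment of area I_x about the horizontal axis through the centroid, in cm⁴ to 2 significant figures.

Decompose the section into non-overlapping parts with the origin at the bottom-left of its bounding rectangle.
Bottom plate: 19 × 2.8, A = 53.2 cm², y = 1.4 cm, Ī = 34.76 cm⁴.
Web plate: 0.8 × 16, A = 12.8 cm², y = 10.8 cm, Ī = 273.1 cm⁴.
Top plate: 7 × 1.2, A = 8.4 cm², y = 19.4 cm, Ī = 1.008 cm⁴.
Centroid: ȳ = ΣA·y / ΣA = 5.049 cm.
Transfer each piece to the horizontal axis through the centroid using Ī + A·d² with d = y − 5.049:
  bottom plate: d = -3.649 cm → contributes +743.3 cm⁴
  web plate: d = 5.751 cm → contributes +696.3 cm⁴
  top plate: d = 14.35 cm → contributes +1 731 cm⁴
Total I = 3 171 cm⁴.

I_x ≈ 3200 cm⁴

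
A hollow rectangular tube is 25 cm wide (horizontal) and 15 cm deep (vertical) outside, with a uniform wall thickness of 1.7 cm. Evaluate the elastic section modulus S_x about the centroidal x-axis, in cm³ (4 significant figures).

S_x ≈ 562.9 cm³

Break the section into simple shapes (no overlaps), measuring from the bottom-left corner of the bounding box.
Outer rectangle: 25 × 15, A = 375 cm², y = 7.5 cm, Ī = 7031.25 cm⁴.
Inner void (subtracted): 21.6 × 11.6, A = 250.56 cm², y = 7.5 cm, Ī = 2809.61 cm⁴.
By symmetry the centroid is at mid-height, ȳ = 7.5 cm.
All pieces are centred on the centroidal x-axis, so I = ΣĪ (holes subtracted) = 4221.64 cm⁴.
Extreme fibre distance c = 7.5 cm; S = I/c = 562.885 cm³.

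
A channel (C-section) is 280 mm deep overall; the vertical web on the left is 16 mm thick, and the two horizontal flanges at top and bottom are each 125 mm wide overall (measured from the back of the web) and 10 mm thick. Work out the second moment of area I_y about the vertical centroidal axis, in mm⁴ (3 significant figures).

Break the section into simple shapes (no overlaps), measuring from the bottom-left corner of the bounding box.
Web: 16 × 280, A = 4 480 mm², x = 8 mm, Ī = 95 573 mm⁴.
Top flange (beyond web): 109 × 10, A = 1 090 mm², x = 70.5 mm, Ī = 1 079 191 mm⁴.
Bottom flange (beyond web): 109 × 10, A = 1 090 mm², x = 70.5 mm, Ī = 1 079 191 mm⁴.
Centroid: x̄ = ΣA·x / ΣA = 28.458 mm.
Transfer each piece to the vertical centroidal axis using Ī + A·d² with d = x − 28.458:
  web: d = -20.458 mm → contributes +1 970 579 mm⁴
  top flange (beyond web): d = 42.042 mm → contributes +3 005 802 mm⁴
  bottom flange (beyond web): d = 42.042 mm → contributes +3 005 802 mm⁴
Total I = 7 982 183 mm⁴.

I_y ≈ 7.98 × 10⁶ mm⁴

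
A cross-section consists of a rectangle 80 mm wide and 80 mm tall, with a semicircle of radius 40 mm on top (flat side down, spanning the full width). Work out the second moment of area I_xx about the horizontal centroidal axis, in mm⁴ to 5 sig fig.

Treat the section as a set of non-overlapping primitives; coordinates are from the bounding-box lower-left.
Rectangular body: 80 × 80, A = 6 400 mm², y = 40 mm, Ī = 3 413 333 mm⁴.
Semicircular cap: semicircle r = 40, A = 2513.274 mm², y = 96.97653 mm, Ī = 280977.8 mm⁴.
Centroid: ȳ = ΣA·y / ΣA = 56.06566 mm.
Transfer each piece to the horizontal centroidal axis using Ī + A·d² with d = y − 56.06566:
  rectangular body: d = -16.06566 mm → contributes +5 065 208 mm⁴
  semicircular cap: d = 40.91087 mm → contributes +4 487 442 mm⁴
Total I = 9 552 650 mm⁴.

I_xx ≈ 9.5527 × 10⁶ mm⁴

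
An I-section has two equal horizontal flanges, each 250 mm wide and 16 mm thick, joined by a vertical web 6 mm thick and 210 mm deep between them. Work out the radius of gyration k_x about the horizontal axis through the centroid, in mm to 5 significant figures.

k_x ≈ 107.47 mm

Split into non-overlapping primitives; take the origin at the lower-left of the bounding box.
Bottom flange: 250 × 16, A = 4 000 mm², y = 8 mm, Ī = 85333.33 mm⁴.
Web: 6 × 210, A = 1 260 mm², y = 121 mm, Ī = 4 630 500 mm⁴.
Top flange: 250 × 16, A = 4 000 mm², y = 234 mm, Ī = 85333.33 mm⁴.
By symmetry the centroid is at mid-height, ȳ = 121 mm.
Transfer each piece to the horizontal axis through the centroid using Ī + A·d² with d = y − 121:
  bottom flange: d = -113 mm → contributes +51 161 333 mm⁴
  web: d = 0 mm → contributes +4 630 500 mm⁴
  top flange: d = 113 mm → contributes +51 161 333 mm⁴
Total I = 106 953 167 mm⁴.
Radius of gyration: k = √(I/A) = √(106 953 167 / 9 260) = 107.471 mm.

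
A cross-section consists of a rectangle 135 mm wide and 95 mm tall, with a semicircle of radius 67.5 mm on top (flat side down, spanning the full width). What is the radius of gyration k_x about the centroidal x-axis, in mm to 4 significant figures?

k_x ≈ 43.93 mm

Treat the section as a set of non-overlapping primitives; coordinates are from the bounding-box lower-left.
Rectangular body: 135 × 95, A = 12 825 mm², y = 47.5 mm, Ī = 9 645 469 mm⁴.
Semicircular cap: semicircle r = 67.5, A = 7156.94 mm², y = 123.648 mm, Ī = 2 278 490 mm⁴.
Centroid: ȳ = ΣA·y / ΣA = 74.7739 mm.
Transfer each piece to the centroidal x-axis using Ī + A·d² with d = y − 74.7739:
  rectangular body: d = -27.2739 mm → contributes +19 185 562 mm⁴
  semicircular cap: d = 48.874 mm → contributes +19 374 021 mm⁴
Total I = 38 559 583 mm⁴.
Radius of gyration: k = √(I/A) = √(38 559 583 / 19981.9) = 43.9286 mm.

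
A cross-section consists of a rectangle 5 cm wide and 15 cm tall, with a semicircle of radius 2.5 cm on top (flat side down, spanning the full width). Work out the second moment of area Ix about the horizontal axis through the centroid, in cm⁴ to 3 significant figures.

Ix ≈ 2050 cm⁴

Treat the section as a set of non-overlapping primitives; coordinates are from the bounding-box lower-left.
Rectangular body: 5 × 15, A = 75 cm², y = 7.5 cm, Ī = 1406.3 cm⁴.
Semicircular cap: semicircle r = 2.5, A = 9.8175 cm², y = 16.061 cm, Ī = 4.2874 cm⁴.
Centroid: ȳ = ΣA·y / ΣA = 8.4909 cm.
Transfer each piece to the horizontal axis through the centroid using Ī + A·d² with d = y − 8.4909:
  rectangular body: d = -0.99092 cm → contributes +1479.9 cm⁴
  semicircular cap: d = 7.5701 cm → contributes +566.89 cm⁴
Total I = 2046.8 cm⁴.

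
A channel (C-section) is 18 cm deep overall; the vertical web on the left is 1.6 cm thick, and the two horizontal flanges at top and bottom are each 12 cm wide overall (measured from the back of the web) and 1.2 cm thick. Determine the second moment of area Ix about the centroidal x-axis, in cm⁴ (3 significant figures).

Ix ≈ 2540 cm⁴

Break the section into simple shapes (no overlaps), measuring from the bottom-left corner of the bounding box.
Web: 1.6 × 18, A = 28.8 cm², y = 9 cm, Ī = 777.6 cm⁴.
Top flange (beyond web): 10.4 × 1.2, A = 12.48 cm², y = 17.4 cm, Ī = 1.4976 cm⁴.
Bottom flange (beyond web): 10.4 × 1.2, A = 12.48 cm², y = 0.6 cm, Ī = 1.4976 cm⁴.
By symmetry the centroid is at mid-height, ȳ = 9 cm.
Transfer each piece to the centroidal x-axis using Ī + A·d² with d = y − 9:
  web: d = 0 cm → contributes +777.6 cm⁴
  top flange (beyond web): d = 8.4 cm → contributes +882.09 cm⁴
  bottom flange (beyond web): d = -8.4 cm → contributes +882.09 cm⁴
Total I = 2541.8 cm⁴.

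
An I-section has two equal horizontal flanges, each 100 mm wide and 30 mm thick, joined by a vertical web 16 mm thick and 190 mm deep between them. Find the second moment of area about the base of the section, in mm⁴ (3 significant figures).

I_base ≈ 2.23 × 10⁸ mm⁴

Break the section into simple shapes (no overlaps), measuring from the bottom-left corner of the bounding box.
Bottom flange: 100 × 30, A = 3 000 mm², y = 15 mm, Ī = 225 000 mm⁴.
Web: 16 × 190, A = 3 040 mm², y = 125 mm, Ī = 9 145 333 mm⁴.
Top flange: 100 × 30, A = 3 000 mm², y = 235 mm, Ī = 225 000 mm⁴.
Transfer each piece to the bottom edge using Ī + A·d² with d = y − 0:
  bottom flange: d = 15 mm → contributes +900 000 mm⁴
  web: d = 125 mm → contributes +56 645 333 mm⁴
  top flange: d = 235 mm → contributes +165 900 000 mm⁴
Total I = 223 445 333 mm⁴.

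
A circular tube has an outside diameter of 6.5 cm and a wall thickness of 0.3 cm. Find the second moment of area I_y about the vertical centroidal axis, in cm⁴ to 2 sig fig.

I_y ≈ 28 cm⁴

Treat the section as a set of non-overlapping primitives; coordinates are from the bounding-box lower-left.
Outer circle: ⌀6.5, A = 33.18 cm², x = 3.25 cm, Ī = 87.62 cm⁴.
Bore (subtracted): ⌀5.9, A = 27.34 cm², x = 3.25 cm, Ī = 59.48 cm⁴.
By symmetry the centroid is at mid-width, x̄ = 3.25 cm.
All pieces are centred on the vertical centroidal axis, so I = ΣĪ (holes subtracted) = 28.14 cm⁴.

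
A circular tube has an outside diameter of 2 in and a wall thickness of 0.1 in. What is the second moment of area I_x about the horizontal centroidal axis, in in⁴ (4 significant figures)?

I_x ≈ 0.2701 in⁴

Break the section into simple shapes (no overlaps), measuring from the bottom-left corner of the bounding box.
Outer circle: ⌀2, A = 3.14159 in², y = 1 in, Ī = 0.785398 in⁴.
Bore (subtracted): ⌀1.8, A = 2.54469 in², y = 1 in, Ī = 0.5153 in⁴.
By symmetry the centroid is at mid-height, ȳ = 1 in.
All pieces are centred on the horizontal centroidal axis, so I = ΣĪ (holes subtracted) = 0.270098 in⁴.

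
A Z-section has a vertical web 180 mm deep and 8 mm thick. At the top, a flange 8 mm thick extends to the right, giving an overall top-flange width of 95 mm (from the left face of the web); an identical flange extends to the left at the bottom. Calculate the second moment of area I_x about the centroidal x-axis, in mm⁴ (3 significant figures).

I_x ≈ 1.42 × 10⁷ mm⁴

Decompose the section into non-overlapping parts with the origin at the bottom-left of its bounding rectangle.
Web: 8 × 180, A = 1 440 mm², y = 90 mm, Ī = 3 888 000 mm⁴.
Top flange (beyond web): 87 × 8, A = 696 mm², y = 176 mm, Ī = 3 712 mm⁴.
Bottom flange (beyond web): 87 × 8, A = 696 mm², y = 4 mm, Ī = 3 712 mm⁴.
Centroid: ȳ = ΣA·y / ΣA = 90 mm.
Transfer each piece to the centroidal x-axis using Ī + A·d² with d = y − 90:
  web: d = 0 mm → contributes +3 888 000 mm⁴
  top flange (beyond web): d = 86 mm → contributes +5 151 328 mm⁴
  bottom flange (beyond web): d = -86 mm → contributes +5 151 328 mm⁴
Total I = 14 190 656 mm⁴.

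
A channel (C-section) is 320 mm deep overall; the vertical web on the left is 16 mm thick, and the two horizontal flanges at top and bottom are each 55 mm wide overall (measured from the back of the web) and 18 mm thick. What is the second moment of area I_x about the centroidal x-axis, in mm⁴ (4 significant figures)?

Decompose the section into non-overlapping parts with the origin at the bottom-left of its bounding rectangle.
Web: 16 × 320, A = 5 120 mm², y = 160 mm, Ī = 43 690 667 mm⁴.
Top flange (beyond web): 39 × 18, A = 702 mm², y = 311 mm, Ī = 18 954 mm⁴.
Bottom flange (beyond web): 39 × 18, A = 702 mm², y = 9 mm, Ī = 18 954 mm⁴.
By symmetry the centroid is at mid-height, ȳ = 160 mm.
Transfer each piece to the centroidal x-axis using Ī + A·d² with d = y − 160:
  web: d = 0 mm → contributes +43 690 667 mm⁴
  top flange (beyond web): d = 151 mm → contributes +16 025 256 mm⁴
  bottom flange (beyond web): d = -151 mm → contributes +16 025 256 mm⁴
Total I = 75 741 179 mm⁴.

I_x ≈ 7.574 × 10⁷ mm⁴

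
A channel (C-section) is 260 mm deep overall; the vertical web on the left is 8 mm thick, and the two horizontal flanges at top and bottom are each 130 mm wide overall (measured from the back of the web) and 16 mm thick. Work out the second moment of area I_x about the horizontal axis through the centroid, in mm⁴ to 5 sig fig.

I_x ≈ 6.9908 × 10⁷ mm⁴

Treat the section as a set of non-overlapping primitives; coordinates are from the bounding-box lower-left.
Web: 8 × 260, A = 2 080 mm², y = 130 mm, Ī = 11 717 333 mm⁴.
Top flange (beyond web): 122 × 16, A = 1 952 mm², y = 252 mm, Ī = 41642.67 mm⁴.
Bottom flange (beyond web): 122 × 16, A = 1 952 mm², y = 8 mm, Ī = 41642.67 mm⁴.
By symmetry the centroid is at mid-height, ȳ = 130 mm.
Transfer each piece to the horizontal axis through the centroid using Ī + A·d² with d = y − 130:
  web: d = 0 mm → contributes +11 717 333 mm⁴
  top flange (beyond web): d = 122 mm → contributes +29 095 211 mm⁴
  bottom flange (beyond web): d = -122 mm → contributes +29 095 211 mm⁴
Total I = 69 907 755 mm⁴.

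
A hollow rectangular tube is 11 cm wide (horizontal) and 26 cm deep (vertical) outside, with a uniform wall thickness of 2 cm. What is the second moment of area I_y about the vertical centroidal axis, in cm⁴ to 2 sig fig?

Split into non-overlapping primitives; take the origin at the lower-left of the bounding box.
Outer rectangle: 11 × 26, A = 286 cm², x = 5.5 cm, Ī = 2 884 cm⁴.
Inner void (subtracted): 7 × 22, A = 154 cm², x = 5.5 cm, Ī = 628.8 cm⁴.
By symmetry the centroid is at mid-width, x̄ = 5.5 cm.
All pieces are centred on the vertical centroidal axis, so I = ΣĪ (holes subtracted) = 2 255 cm⁴.

I_y ≈ 2300 cm⁴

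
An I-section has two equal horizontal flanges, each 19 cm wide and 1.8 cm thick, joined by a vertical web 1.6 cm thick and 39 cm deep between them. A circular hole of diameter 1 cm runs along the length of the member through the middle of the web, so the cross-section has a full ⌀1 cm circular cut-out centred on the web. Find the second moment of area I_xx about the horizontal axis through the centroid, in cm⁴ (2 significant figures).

Decompose the section into non-overlapping parts with the origin at the bottom-left of its bounding rectangle.
Bottom flange: 19 × 1.8, A = 34.2 cm², y = 0.9 cm, Ī = 9.234 cm⁴.
Web: 1.6 × 39, A = 62.4 cm², y = 21.3 cm, Ī = 7 909 cm⁴.
Top flange: 19 × 1.8, A = 34.2 cm², y = 41.7 cm, Ī = 9.234 cm⁴.
Hole (subtracted): ⌀1, A = 0.7854 cm², y = 21.3 cm, Ī = 0.04909 cm⁴.
By symmetry the centroid is at mid-height, ȳ = 21.3 cm.
Transfer each piece to the horizontal axis through the centroid using Ī + A·d² with d = y − 21.3:
  bottom flange: d = -20.4 cm → contributes +14 242 cm⁴
  web: d = 0 cm → contributes +7 909 cm⁴
  top flange: d = 20.4 cm → contributes +14 242 cm⁴
  hole: d = 0 cm → contributes −0.04909 cm⁴
Total I = 36 393 cm⁴.

I_xx ≈ 3.6 × 10⁴ cm⁴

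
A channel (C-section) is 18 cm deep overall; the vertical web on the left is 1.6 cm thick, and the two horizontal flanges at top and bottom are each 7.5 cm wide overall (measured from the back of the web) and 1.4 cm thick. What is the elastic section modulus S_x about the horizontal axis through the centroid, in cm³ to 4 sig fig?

S_x ≈ 213.2 cm³

Treat the section as a set of non-overlapping primitives; coordinates are from the bounding-box lower-left.
Web: 1.6 × 18, A = 28.8 cm², y = 9 cm, Ī = 777.6 cm⁴.
Top flange (beyond web): 5.9 × 1.4, A = 8.26 cm², y = 17.3 cm, Ī = 1.34913 cm⁴.
Bottom flange (beyond web): 5.9 × 1.4, A = 8.26 cm², y = 0.7 cm, Ī = 1.34913 cm⁴.
By symmetry the centroid is at mid-height, ȳ = 9 cm.
Transfer each piece to the horizontal axis through the centroid using Ī + A·d² with d = y − 9:
  web: d = 0 cm → contributes +777.6 cm⁴
  top flange (beyond web): d = 8.3 cm → contributes +570.381 cm⁴
  bottom flange (beyond web): d = -8.3 cm → contributes +570.381 cm⁴
Total I = 1918.36 cm⁴.
Extreme fibre distance c = 9 cm; S = I/c = 213.151 cm³.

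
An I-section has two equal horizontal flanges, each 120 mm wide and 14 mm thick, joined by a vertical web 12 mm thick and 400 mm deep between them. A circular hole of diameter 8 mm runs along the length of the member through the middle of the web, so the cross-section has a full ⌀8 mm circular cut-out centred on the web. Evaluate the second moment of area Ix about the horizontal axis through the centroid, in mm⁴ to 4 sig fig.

Ix ≈ 2.080 × 10⁸ mm⁴

Split into non-overlapping primitives; take the origin at the lower-left of the bounding box.
Bottom flange: 120 × 14, A = 1 680 mm², y = 7 mm, Ī = 27 440 mm⁴.
Web: 12 × 400, A = 4 800 mm², y = 214 mm, Ī = 64 000 000 mm⁴.
Top flange: 120 × 14, A = 1 680 mm², y = 421 mm, Ī = 27 440 mm⁴.
Hole (subtracted): ⌀8, A = 50.2655 mm², y = 214 mm, Ī = 201.062 mm⁴.
By symmetry the centroid is at mid-height, ȳ = 214 mm.
Transfer each piece to the horizontal axis through the centroid using Ī + A·d² with d = y − 214:
  bottom flange: d = -207 mm → contributes +72 013 760 mm⁴
  web: d = 0 mm → contributes +64 000 000 mm⁴
  top flange: d = 207 mm → contributes +72 013 760 mm⁴
  hole: d = 0 mm → contributes −201.062 mm⁴
Total I = 208 027 319 mm⁴.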